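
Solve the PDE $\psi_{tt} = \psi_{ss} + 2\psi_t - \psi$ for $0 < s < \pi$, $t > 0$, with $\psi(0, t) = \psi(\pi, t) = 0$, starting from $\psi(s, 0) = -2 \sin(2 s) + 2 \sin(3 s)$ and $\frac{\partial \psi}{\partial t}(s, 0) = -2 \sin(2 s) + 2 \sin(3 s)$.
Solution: Substitute $\psi = e^{t}u$, i.e. $u = e^{-t}\psi$.
By the product rule, $\psi_t = e^{t}(u_t + u)$, $\psi_{tt} = e^{t}(u_{tt} + 2u_t + u)$, $\psi_{ss} = e^{t}u_{ss}$.
Substituting into the PDE and dividing by $e^{t}$: $u_{tt} + 2u_t + u = u_{ss} + 2(u_t + u) - u$.
The lower-order terms cancel, leaving the standard wave equation $u_{tt} = u_{ss}$.
Initial data for $u$: $u(s,0) = \psi(s,0) = -2 \sin(2 s) + 2 \sin(3 s)$; $u_t(s,0) = \psi_t(s,0) - \psi(s,0) = 0$. The boundary conditions carry over: $u(0,t) = u(\pi,t) = 0$.
Solve for $u$:
  Using separation of variables $u = X(s)T(t)$:
  Eigenfunctions: $\sin(ns)$, $n = 1, 2, 3, \ldots$
  General solution: $u(s, t) = \sum [A_n \cos(n t) + B_n \sin(n t)] \sin(ns)$
  From $u(s,0) = -2 \sin(2 s) + 2 \sin(3 s)$: $A_2=-2, A_3=2$. From $u_t(s,0) = 0$: all $B_n = 0$.
Hence $u(s,t) = -2 \sin(2 s) \cos(2 t) + 2 \sin(3 s) \cos(3 t)$.
Transform back: $\psi(s,t) = e^{t}u(s,t)$.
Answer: $\psi(s, t) = -2 e^{t} \sin(2 s) \cos(2 t) + 2 e^{t} \sin(3 s) \cos(3 t)$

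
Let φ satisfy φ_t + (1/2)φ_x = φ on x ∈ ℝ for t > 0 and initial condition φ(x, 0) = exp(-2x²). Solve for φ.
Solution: Substitute φ = exp(t)u, i.e. u = exp(-t)φ.
By the product rule, φ_t = exp(t)(u_t + u), φ_x = exp(t)u_x.
Substituting into the PDE and dividing by exp(t): u_t + u + (1/2)u_x = u.
The lower-order terms cancel, leaving the standard advection equation u_t + (1/2)u_x = 0.
Initial data for u: u(x,0) = φ(x,0) = exp(-2x²).
Solve for u:
  By method of characteristics (waves move right with speed 1/2):
  Along characteristics x - (1/2)t = const, u is constant, so u(x,t) = f(x - (1/2)t) with f = u(·, 0).
Hence u(x,t) = exp(-2(-t/2 + x)²).
Transform back: φ(x,t) = exp(t)u(x,t).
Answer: φ(x, t) = exp(t)exp(-2(-t/2 + x)²)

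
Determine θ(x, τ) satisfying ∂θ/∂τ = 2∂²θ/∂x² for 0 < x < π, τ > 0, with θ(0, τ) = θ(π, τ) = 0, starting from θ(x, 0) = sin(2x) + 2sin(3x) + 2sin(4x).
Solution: Using separation of variables θ = X(x)G(τ):
Eigenfunctions: sin(nx), n = 1, 2, 3, ...
General solution: θ(x, τ) = Σ c_n sin(nx) exp(-2n² τ)
Matching θ(x,0) = sin(2x) + 2sin(3x) + 2sin(4x) term by term: c_2=1, c_3=2, c_4=2.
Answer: θ(x, τ) = exp(-8τ)sin(2x) + 2exp(-18τ)sin(3x) + 2exp(-32τ)sin(4x)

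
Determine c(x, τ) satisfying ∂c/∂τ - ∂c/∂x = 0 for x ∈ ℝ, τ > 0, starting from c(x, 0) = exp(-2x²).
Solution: By method of characteristics (waves move left with speed 1):
Along characteristics x + τ = const, c is constant, so c(x,τ) = f(x + τ) with f = c(·, 0).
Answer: c(x, τ) = exp(-2(x + τ)²)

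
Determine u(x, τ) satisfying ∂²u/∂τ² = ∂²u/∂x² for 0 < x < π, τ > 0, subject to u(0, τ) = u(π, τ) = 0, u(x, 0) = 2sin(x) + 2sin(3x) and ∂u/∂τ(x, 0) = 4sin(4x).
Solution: Separating variables: u = Σ [A_n cos(ω_n τ) + B_n sin(ω_n τ)] sin(nx), ω_n = n. From ICs (B_n = velocity coefficient / ω_n): A_1=2, A_3=2, B_4=1.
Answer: u(x, τ) = 2sin(x)cos(τ) + 2sin(3x)cos(3τ) + sin(4x)sin(4τ)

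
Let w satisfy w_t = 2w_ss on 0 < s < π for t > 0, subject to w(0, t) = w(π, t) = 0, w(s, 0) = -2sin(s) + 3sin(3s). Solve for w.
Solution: Separating variables: w = Σ c_n exp(-2n²t) sin(ns). From w(s,0) = -2sin(s) + 3sin(3s): c_1=-2, c_3=3.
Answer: w(s, t) = -2exp(-2t)sin(s) + 3exp(-18t)sin(3s)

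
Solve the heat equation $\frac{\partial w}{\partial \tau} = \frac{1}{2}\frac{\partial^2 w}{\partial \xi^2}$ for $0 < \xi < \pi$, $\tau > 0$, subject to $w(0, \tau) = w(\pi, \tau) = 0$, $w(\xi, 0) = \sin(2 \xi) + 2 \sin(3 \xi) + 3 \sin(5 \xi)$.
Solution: Separating variables: $w = \sum c_n e^{-n^2\tau/2} \sin(n\xi)$. From $w(\xi,0) = \sin(2 \xi) + 2 \sin(3 \xi) + 3 \sin(5 \xi)$: $c_2=1, c_3=2, c_5=3$.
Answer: $w(\xi, \tau) = e^{-2 \tau} \sin(2 \xi) + 2 e^{-9 \tau/2} \sin(3 \xi) + 3 e^{-25 \tau/2} \sin(5 \xi)$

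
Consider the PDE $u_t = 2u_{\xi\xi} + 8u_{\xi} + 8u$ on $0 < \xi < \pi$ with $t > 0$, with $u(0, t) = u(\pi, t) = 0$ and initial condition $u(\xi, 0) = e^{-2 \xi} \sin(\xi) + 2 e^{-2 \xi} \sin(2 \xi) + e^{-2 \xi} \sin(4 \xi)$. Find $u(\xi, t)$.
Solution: Substitute $u = e^{-2\xi}w$.
Then $u_{\xi} = e^{-2\xi}(w_{\xi} - 2w)$, $u_{\xi\xi} = e^{-2\xi}(w_{\xi\xi} - 4w_{\xi} + 4w)$, $u_t = e^{-2\xi}w_t$; substituting and dividing by $e^{-2\xi}$, the lower-order terms cancel: $w_t = 2w_{\xi\xi}$ (standard heat equation).
Data for $w$: $w(\xi,0) = e^{2\xi}u(\xi,0) = \sin(\xi) + 2 \sin(2 \xi) + \sin(4 \xi)$. The boundary conditions carry over: $w(0,t) = w(\pi,t) = 0$.
Separating variables: $w = \sum c_n e^{-2n^2t} \sin(n\xi)$. From $w(\xi,0) = \sin(\xi) + 2 \sin(2 \xi) + \sin(4 \xi)$: $c_1=1, c_2=2, c_4=1$.
So $w(\xi,t) = e^{-2 t} \sin(\xi) + 2 e^{-8 t} \sin(2 \xi) + e^{-32 t} \sin(4 \xi)$, and $u(\xi,t) = e^{-2\xi}w(\xi,t)$.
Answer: $u(\xi, t) = e^{-2 \xi} e^{-2 t} \sin(\xi) + 2 e^{-2 \xi} e^{-8 t} \sin(2 \xi) + e^{-2 \xi} e^{-32 t} \sin(4 \xi)$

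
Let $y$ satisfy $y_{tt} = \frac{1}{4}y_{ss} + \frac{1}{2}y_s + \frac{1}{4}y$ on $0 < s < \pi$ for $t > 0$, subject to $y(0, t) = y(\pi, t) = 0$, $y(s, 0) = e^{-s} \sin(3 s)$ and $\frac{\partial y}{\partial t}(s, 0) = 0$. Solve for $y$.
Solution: Substitute $y = e^{-s}u$, i.e. $u = e^{s}y$.
By the product rule, $y_s = e^{-s}(u_s - u)$, $y_{ss} = e^{-s}(u_{ss} - 2u_s + u)$, $y_{tt} = e^{-s}u_{tt}$.
Substituting into the PDE and dividing by $e^{-s}$: $u_{tt} = \frac{1}{4}(u_{ss} - 2u_s + u) + \frac{1}{2}(u_s - u) + \frac{1}{4}u$.
The lower-order terms cancel, leaving the standard wave equation $u_{tt} = \frac{1}{4}u_{ss}$.
Initial data for $u$: $u(s,0) = e^{s}y(s,0) = \sin(3 s)$; $u_t(s,0) = e^{s}y_t(s,0) = 0$. The boundary conditions carry over: $u(0,t) = u(\pi,t) = 0$.
Solve for $u$:
  Using separation of variables $u = X(s)T(t)$:
  Eigenfunctions: $\sin(ns)$, $n = 1, 2, 3, \ldots$
  General solution: $u(s, t) = \sum [A_n \cos(n t/2) + B_n \sin(n t/2)] \sin(ns)$
  From $u(s,0) = \sin(3 s)$: $A_3=1$. From $u_t(s,0) = 0$: all $B_n = 0$.
Hence $u(s,t) = \sin(3 s) \cos(3 t/2)$.
Transform back: $y(s,t) = e^{-s}u(s,t)$.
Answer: $y(s, t) = e^{-s} \sin(3 s) \cos(3 t/2)$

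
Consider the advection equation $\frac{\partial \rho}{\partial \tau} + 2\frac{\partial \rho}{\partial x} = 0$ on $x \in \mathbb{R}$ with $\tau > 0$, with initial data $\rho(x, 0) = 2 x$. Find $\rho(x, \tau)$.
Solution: By method of characteristics (waves move right with speed 2):
Along characteristics $x - 2\tau =$ const, $\rho$ is constant, so $\rho(x,\tau) = f(x - 2\tau)$ with $f = \rho( \cdot , 0)$.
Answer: $\rho(x, \tau) = -4 \tau + 2 x$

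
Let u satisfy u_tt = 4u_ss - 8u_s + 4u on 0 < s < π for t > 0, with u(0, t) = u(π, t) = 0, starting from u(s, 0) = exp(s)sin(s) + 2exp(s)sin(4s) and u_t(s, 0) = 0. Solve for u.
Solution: Substitute u = exp(s)w.
Then u_s = exp(s)(w_s + w), u_ss = exp(s)(w_ss + 2w_s + w), u_tt = exp(s)w_tt; substituting and dividing by exp(s), the lower-order terms cancel: w_tt = 4w_ss (standard wave equation).
Data for w: w(s,0) = exp(-s)u(s,0) = sin(s) + 2sin(4s); w_t(s,0) = exp(-s)u_t(s,0) = 0. The boundary conditions carry over: w(0,t) = w(π,t) = 0.
Separating variables: w = Σ [A_n cos(ω_n t) + B_n sin(ω_n t)] sin(ns), ω_n = 2n. From ICs: A_1=1, A_4=2.
So w(s,t) = sin(s)cos(2t) + 2sin(4s)cos(8t), and u(s,t) = exp(s)w(s,t).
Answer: u(s, t) = exp(s)sin(s)cos(2t) + 2exp(s)sin(4s)cos(8t)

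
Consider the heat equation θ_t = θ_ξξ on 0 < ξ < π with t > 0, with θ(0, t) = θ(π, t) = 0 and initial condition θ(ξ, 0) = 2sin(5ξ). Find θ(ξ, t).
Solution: Separating variables: θ = Σ c_n exp(-n²t) sin(nξ). From θ(ξ,0) = 2sin(5ξ): c_5=2.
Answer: θ(ξ, t) = 2exp(-25t)sin(5ξ)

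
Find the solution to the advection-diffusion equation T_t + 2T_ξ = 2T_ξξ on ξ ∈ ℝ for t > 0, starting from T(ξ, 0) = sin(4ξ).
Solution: Moving frame: η = ξ - 2t, σ = t, T = u(η,σ), so T_t = u_σ - 2u_η and T_ξξ = u_ηη.
Hence T_t + 2T_ξ = u_σ and the PDE becomes the heat equation u_σ = 2u_ηη on η ∈ ℝ.
Initial data: u(η,0) = T(η,0) = sin(4η). Each mode sin(nη) decays as exp(-2n²σ) on ℝ, so u(η,σ) = Σ c_n exp(-2n²σ) sin(nη) with c_4=1: u(η,σ) = exp(-32σ)sin(4η).
Substituting back: T(ξ,t) = u(ξ - 2t, t).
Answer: T(ξ, t) = -exp(-32t)sin(8t - 4ξ)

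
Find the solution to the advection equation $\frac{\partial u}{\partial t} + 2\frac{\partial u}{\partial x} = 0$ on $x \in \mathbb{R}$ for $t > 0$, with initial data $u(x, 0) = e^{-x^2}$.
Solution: By characteristics ($dx/dt = 2$), $u(x,t) = f(x - 2t)$ with $f = u( \cdot , 0)$.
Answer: $u(x, t) = e^{-(-2 t + x)^2}$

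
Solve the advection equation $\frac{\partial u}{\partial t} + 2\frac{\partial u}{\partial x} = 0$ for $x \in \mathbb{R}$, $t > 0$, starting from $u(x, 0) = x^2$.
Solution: By characteristics ($dx/dt = 2$), $u(x,t) = f(x - 2t)$ with $f = u( \cdot , 0)$.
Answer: $u(x, t) = 4 t^2 - 4 t x + x^2$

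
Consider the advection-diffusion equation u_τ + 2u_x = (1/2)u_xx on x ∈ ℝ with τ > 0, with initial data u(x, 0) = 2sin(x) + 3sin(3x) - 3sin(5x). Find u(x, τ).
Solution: Moving frame: η = x - 2τ, σ = τ, u = w(η,σ), so u_τ = w_σ - 2w_η and u_xx = w_ηη.
Hence u_τ + 2u_x = w_σ and the PDE becomes the heat equation w_σ = (1/2)w_ηη on η ∈ ℝ.
Initial data: w(η,0) = u(η,0) = 2sin(η) + 3sin(3η) - 3sin(5η). Each mode sin(nη) decays as exp(-n²σ/2) on ℝ, so w(η,σ) = Σ c_n exp(-n²σ/2) sin(nη) with c_1=2, c_3=3, c_5=-3: w(η,σ) = 2exp(-σ/2)sin(η) + 3exp(-9σ/2)sin(3η) - 3exp(-25σ/2)sin(5η).
Substituting back: u(x,τ) = w(x - 2τ, τ).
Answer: u(x, τ) = 2exp(-τ/2)sin(x - 2τ) + 3exp(-9τ/2)sin(3x - 6τ) - 3exp(-25τ/2)sin(5x - 10τ)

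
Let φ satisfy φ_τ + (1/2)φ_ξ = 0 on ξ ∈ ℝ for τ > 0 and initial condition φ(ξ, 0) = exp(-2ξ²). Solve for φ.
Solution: By method of characteristics (waves move right with speed 1/2):
Along characteristics ξ - (1/2)τ = const, φ is constant, so φ(ξ,τ) = f(ξ - (1/2)τ) with f = φ(·, 0).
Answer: φ(ξ, τ) = exp(-2(ξ - τ/2)²)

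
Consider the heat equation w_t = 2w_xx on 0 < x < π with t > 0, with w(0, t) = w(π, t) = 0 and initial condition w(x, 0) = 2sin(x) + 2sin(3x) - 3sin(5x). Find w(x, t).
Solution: Separating variables: w = Σ c_n exp(-2n²t) sin(nx). From w(x,0) = 2sin(x) + 2sin(3x) - 3sin(5x): c_1=2, c_3=2, c_5=-3.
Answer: w(x, t) = 2exp(-2t)sin(x) + 2exp(-18t)sin(3x) - 3exp(-50t)sin(5x)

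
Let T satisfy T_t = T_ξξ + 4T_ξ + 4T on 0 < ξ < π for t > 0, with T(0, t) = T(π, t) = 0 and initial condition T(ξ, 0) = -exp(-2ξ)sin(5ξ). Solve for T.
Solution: Substitute T = exp(-2ξ)u, i.e. u = exp(2ξ)T.
By the product rule, T_ξ = exp(-2ξ)(u_ξ - 2u), T_ξξ = exp(-2ξ)(u_ξξ - 4u_ξ + 4u), T_t = exp(-2ξ)u_t.
Substituting into the PDE and dividing by exp(-2ξ): u_t = (u_ξξ - 4u_ξ + 4u) + 4(u_ξ - 2u) + 4u.
The lower-order terms cancel, leaving the standard heat equation u_t = u_ξξ.
Initial data for u: u(ξ,0) = exp(2ξ)T(ξ,0) = -sin(5ξ). The boundary conditions carry over: u(0,t) = u(π,t) = 0.
Solve for u:
  Using separation of variables u = X(ξ)G(t):
  Eigenfunctions: sin(nξ), n = 1, 2, 3, ...
  General solution: u(ξ, t) = Σ c_n sin(nξ) exp(-n² t)
  Matching u(ξ,0) = -sin(5ξ) term by term: c_5=-1.
Hence u(ξ,t) = -exp(-25t)sin(5ξ).
Transform back: T(ξ,t) = exp(-2ξ)u(ξ,t).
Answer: T(ξ, t) = -exp(-25t)exp(-2ξ)sin(5ξ)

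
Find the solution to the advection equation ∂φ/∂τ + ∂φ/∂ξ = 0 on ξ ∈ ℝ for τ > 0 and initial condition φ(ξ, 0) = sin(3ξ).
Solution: By method of characteristics (waves move right with speed 1):
Along characteristics ξ - τ = const, φ is constant, so φ(ξ,τ) = f(ξ - τ) with f = φ(·, 0).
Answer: φ(ξ, τ) = sin(3ξ - 3τ)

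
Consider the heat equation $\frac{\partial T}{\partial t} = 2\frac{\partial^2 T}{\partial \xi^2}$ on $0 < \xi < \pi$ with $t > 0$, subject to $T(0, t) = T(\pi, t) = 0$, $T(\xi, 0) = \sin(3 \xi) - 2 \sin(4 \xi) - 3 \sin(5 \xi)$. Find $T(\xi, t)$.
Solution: Separating variables: $T = \sum c_n e^{-2n^2t} \sin(n\xi)$. From $T(\xi,0) = \sin(3 \xi) - 2 \sin(4 \xi) - 3 \sin(5 \xi)$: $c_3=1, c_4=-2, c_5=-3$.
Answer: $T(\xi, t) = e^{-18 t} \sin(3 \xi) - 2 e^{-32 t} \sin(4 \xi) - 3 e^{-50 t} \sin(5 \xi)$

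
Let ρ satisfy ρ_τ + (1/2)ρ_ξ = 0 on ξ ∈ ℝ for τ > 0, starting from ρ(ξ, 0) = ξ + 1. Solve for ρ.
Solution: By characteristics (dξ/dτ = 1/2), ρ(ξ,τ) = f(ξ - (1/2)τ) with f = ρ(·, 0).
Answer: ρ(ξ, τ) = ξ - (1/2)τ + 1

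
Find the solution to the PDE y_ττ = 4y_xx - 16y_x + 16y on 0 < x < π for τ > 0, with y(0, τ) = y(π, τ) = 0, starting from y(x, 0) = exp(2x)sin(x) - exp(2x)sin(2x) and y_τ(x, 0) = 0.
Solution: Substitute y = exp(2x)u, i.e. u = exp(-2x)y.
By the product rule, y_x = exp(2x)(u_x + 2u), y_xx = exp(2x)(u_xx + 4u_x + 4u), y_ττ = exp(2x)u_ττ.
Substituting into the PDE and dividing by exp(2x): u_ττ = 4(u_xx + 4u_x + 4u) - 16(u_x + 2u) + 16u.
The lower-order terms cancel, leaving the standard wave equation u_ττ = 4u_xx.
Initial data for u: u(x,0) = exp(-2x)y(x,0) = sin(x) - sin(2x); u_τ(x,0) = exp(-2x)y_τ(x,0) = 0. The boundary conditions carry over: u(0,τ) = u(π,τ) = 0.
Solve for u:
  Using separation of variables u = X(x)T(τ):
  Eigenfunctions: sin(nx), n = 1, 2, 3, ...
  General solution: u(x, τ) = Σ [A_n cos(2n τ) + B_n sin(2n τ)] sin(nx)
  From u(x,0) = sin(x) - sin(2x): A_1=1, A_2=-1. From u_τ(x,0) = 0: all B_n = 0.
Hence u(x,τ) = sin(x)cos(2τ) - sin(2x)cos(4τ).
Transform back: y(x,τ) = exp(2x)u(x,τ).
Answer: y(x, τ) = exp(2x)sin(x)cos(2τ) - exp(2x)sin(2x)cos(4τ)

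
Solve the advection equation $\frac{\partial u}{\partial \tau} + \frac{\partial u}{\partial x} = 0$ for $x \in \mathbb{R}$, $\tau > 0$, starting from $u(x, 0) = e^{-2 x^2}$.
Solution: By method of characteristics (waves move right with speed 1):
Along characteristics $x - \tau =$ const, $u$ is constant, so $u(x,\tau) = f(x - \tau)$ with $f = u( \cdot , 0)$.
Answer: $u(x, \tau) = e^{-2 (-\tau + x)^2}$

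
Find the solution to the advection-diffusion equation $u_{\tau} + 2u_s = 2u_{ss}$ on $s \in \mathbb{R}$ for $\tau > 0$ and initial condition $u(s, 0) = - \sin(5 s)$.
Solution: Moving frame: $\eta = s - 2\tau$, $\sigma = \tau$, $u = w(\eta,\sigma)$, so $u_{\tau} = w_{\sigma} - 2w_{\eta}$ and $u_{ss} = w_{\eta\eta}$.
Hence $u_{\tau} + 2u_s = w_{\sigma}$ and the PDE becomes the heat equation $w_{\sigma} = 2w_{\eta\eta}$ on $\eta \in \mathbb{R}$.
Initial data: $w(\eta,0) = u(\eta,0) = - \sin(5 \eta)$. Each mode $\sin(n\eta)$ decays as $e^{-2n^2\sigma}$ on $\mathbb{R}$, so $w(\eta,\sigma) = \sum c_n e^{-2n^2\sigma} \sin(n\eta)$ with $c_5=-1$: $w(\eta,\sigma) = - e^{-50 \sigma} \sin(5 \eta)$.
Substituting back: $u(s,\tau) = w(s - 2\tau, \tau)$.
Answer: $u(s, \tau) = e^{-50 \tau} \sin(10 \tau - 5 s)$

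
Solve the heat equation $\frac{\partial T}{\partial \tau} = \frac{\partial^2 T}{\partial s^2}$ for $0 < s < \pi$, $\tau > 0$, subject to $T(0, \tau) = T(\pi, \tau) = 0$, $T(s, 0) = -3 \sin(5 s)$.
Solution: Using separation of variables $T = X(s)G(\tau)$:
Eigenfunctions: $\sin(ns)$, $n = 1, 2, 3, \ldots$
General solution: $T(s, \tau) = \sum c_n \sin(ns) e^{-n^2 \tau}$
Matching $T(s,0) = -3 \sin(5 s)$ term by term: $c_5=-3$.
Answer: $T(s, \tau) = -3 e^{-25 \tau} \sin(5 s)$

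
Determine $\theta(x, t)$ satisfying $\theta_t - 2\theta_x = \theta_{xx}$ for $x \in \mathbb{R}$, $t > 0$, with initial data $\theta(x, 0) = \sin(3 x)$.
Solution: Change to a moving frame: let $\eta = x + 2t$, $\sigma = t$ and write $\theta(x,t) = u(\eta,\sigma)$.
By the chain rule $\theta_t = u_{\sigma} + 2u_{\eta}$, $\theta_x = u_{\eta}$, $\theta_{xx} = u_{\eta\eta}$.
Then $\theta_t - 2\theta_x = u_{\sigma}$: the advection term cancels and the PDE becomes the heat equation $u_{\sigma} = u_{\eta\eta}$ on $\eta \in \mathbb{R}$.
Initial data: $u(\eta,0) = \theta(\eta,0) = \sin(3 \eta)$.
On $\eta \in \mathbb{R}$ each mode satisfies $(\sin(n\eta))'' = -n^2 \sin(n\eta)$, so $e^{-n^2\sigma} \sin(n\eta)$ solves the heat equation; by superposition $u(\eta,\sigma) = \sum c_n e^{-n^2\sigma} \sin(n\eta)$.
Reading off the coefficients: $c_3=1$, so $u(\eta,\sigma) = e^{-9 \sigma} \sin(3 \eta)$.
Substituting back $\eta = x + 2t$, $\sigma = t$: $\theta(x,t) = u(x + 2t, t)$.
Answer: $\theta(x, t) = e^{-9 t} \sin(6 t + 3 x)$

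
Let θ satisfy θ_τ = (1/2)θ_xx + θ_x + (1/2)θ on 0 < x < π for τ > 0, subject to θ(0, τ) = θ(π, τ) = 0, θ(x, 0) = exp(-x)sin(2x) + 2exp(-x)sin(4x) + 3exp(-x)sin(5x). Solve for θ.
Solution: Substitute θ = exp(-x)u, i.e. u = exp(x)θ.
By the product rule, θ_x = exp(-x)(u_x - u), θ_xx = exp(-x)(u_xx - 2u_x + u), θ_τ = exp(-x)u_τ.
Substituting into the PDE and dividing by exp(-x): u_τ = (1/2)(u_xx - 2u_x + u) + (u_x - u) + (1/2)u.
The lower-order terms cancel, leaving the standard heat equation u_τ = (1/2)u_xx.
Initial data for u: u(x,0) = exp(x)θ(x,0) = sin(2x) + 2sin(4x) + 3sin(5x). The boundary conditions carry over: u(0,τ) = u(π,τ) = 0.
Solve for u:
  Using separation of variables u = X(x)G(τ):
  Eigenfunctions: sin(nx), n = 1, 2, 3, ...
  General solution: u(x, τ) = Σ c_n sin(nx) exp(-n² τ/2)
  Matching u(x,0) = sin(2x) + 2sin(4x) + 3sin(5x) term by term: c_2=1, c_4=2, c_5=3.
Hence u(x,τ) = exp(-2τ)sin(2x) + 2exp(-8τ)sin(4x) + 3exp(-25τ/2)sin(5x).
Transform back: θ(x,τ) = exp(-x)u(x,τ).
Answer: θ(x, τ) = exp(-x)exp(-2τ)sin(2x) + 2exp(-x)exp(-8τ)sin(4x) + 3exp(-x)exp(-25τ/2)sin(5x)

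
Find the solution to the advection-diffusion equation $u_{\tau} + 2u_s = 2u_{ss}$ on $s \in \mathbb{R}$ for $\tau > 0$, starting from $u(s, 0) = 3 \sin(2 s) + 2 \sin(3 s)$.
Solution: Change to a moving frame: let $\eta = s - 2\tau$, $\sigma = \tau$ and write $u(s,\tau) = w(\eta,\sigma)$.
By the chain rule $u_{\tau} = w_{\sigma} - 2w_{\eta}$, $u_s = w_{\eta}$, $u_{ss} = w_{\eta\eta}$.
Then $u_{\tau} + 2u_s = w_{\sigma}$: the advection term cancels and the PDE becomes the heat equation $w_{\sigma} = 2w_{\eta\eta}$ on $\eta \in \mathbb{R}$.
Initial data: $w(\eta,0) = u(\eta,0) = 3 \sin(2 \eta) + 2 \sin(3 \eta)$.
On $\eta \in \mathbb{R}$ each mode satisfies $(\sin(n\eta))'' = -n^2 \sin(n\eta)$, so $e^{-2n^2\sigma} \sin(n\eta)$ solves the heat equation; by superposition $w(\eta,\sigma) = \sum c_n e^{-2n^2\sigma} \sin(n\eta)$.
Reading off the coefficients: $c_2=3, c_3=2$, so $w(\eta,\sigma) = 3 e^{-8 \sigma} \sin(2 \eta) + 2 e^{-18 \sigma} \sin(3 \eta)$.
Substituting back $\eta = s - 2\tau$, $\sigma = \tau$: $u(s,\tau) = w(s - 2\tau, \tau)$.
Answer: $u(s, \tau) = -3 e^{-8 \tau} \sin(4 \tau - 2 s) - 2 e^{-18 \tau} \sin(6 \tau - 3 s)$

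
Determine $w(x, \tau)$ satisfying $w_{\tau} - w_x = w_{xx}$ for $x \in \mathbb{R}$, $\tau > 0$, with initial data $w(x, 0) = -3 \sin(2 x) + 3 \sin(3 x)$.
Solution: Change to a moving frame: let $\eta = x + \tau$, $\sigma = \tau$ and write $w(x,\tau) = u(\eta,\sigma)$.
By the chain rule $w_{\tau} = u_{\sigma} + u_{\eta}$, $w_x = u_{\eta}$, $w_{xx} = u_{\eta\eta}$.
Then $w_{\tau} - w_x = u_{\sigma}$: the advection term cancels and the PDE becomes the heat equation $u_{\sigma} = u_{\eta\eta}$ on $\eta \in \mathbb{R}$.
Initial data: $u(\eta,0) = w(\eta,0) = -3 \sin(2 \eta) + 3 \sin(3 \eta)$.
On $\eta \in \mathbb{R}$ each mode satisfies $(\sin(n\eta))'' = -n^2 \sin(n\eta)$, so $e^{-n^2\sigma} \sin(n\eta)$ solves the heat equation; by superposition $u(\eta,\sigma) = \sum c_n e^{-n^2\sigma} \sin(n\eta)$.
Reading off the coefficients: $c_2=-3, c_3=3$, so $u(\eta,\sigma) = -3 e^{-4 \sigma} \sin(2 \eta) + 3 e^{-9 \sigma} \sin(3 \eta)$.
Substituting back $\eta = x + \tau$, $\sigma = \tau$: $w(x,\tau) = u(x + \tau, \tau)$.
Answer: $w(x, \tau) = -3 e^{-4 \tau} \sin(2 \tau + 2 x) + 3 e^{-9 \tau} \sin(3 \tau + 3 x)$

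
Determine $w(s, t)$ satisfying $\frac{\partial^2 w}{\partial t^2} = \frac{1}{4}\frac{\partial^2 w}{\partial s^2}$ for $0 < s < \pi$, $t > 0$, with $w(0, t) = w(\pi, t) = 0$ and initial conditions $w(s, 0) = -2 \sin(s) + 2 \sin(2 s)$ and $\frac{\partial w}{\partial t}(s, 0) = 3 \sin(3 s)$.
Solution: Separating variables: $w = \sum [A_n \cos(\omega_n t) + B_n \sin(\omega_n t)] \sin(ns)$, $\omega_n = n/2$. From ICs ($B_n$ = velocity coefficient / $\omega_n$): $A_1=-2, A_2=2, B_3=2$.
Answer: $w(s, t) = -2 \sin(s) \cos(t/2) + 2 \sin(2 s) \cos(t) + 2 \sin(3 s) \sin(3 t/2)$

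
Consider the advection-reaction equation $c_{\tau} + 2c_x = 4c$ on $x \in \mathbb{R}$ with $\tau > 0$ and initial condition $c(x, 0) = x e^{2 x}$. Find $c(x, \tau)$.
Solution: Substitute $c = e^{2x}u$, i.e. $u = e^{-2x}c$.
By the product rule, $c_x = e^{2x}(u_x + 2u)$, $c_{\tau} = e^{2x}u_{\tau}$.
Substituting into the PDE and dividing by $e^{2x}$: $u_{\tau} + 2(u_x + 2u) = 4u$.
The lower-order terms cancel, leaving the standard advection equation $u_{\tau} + 2u_x = 0$.
Initial data for $u$: $u(x,0) = e^{-2x}c(x,0) = x$.
Solve for $u$:
  By method of characteristics (waves move right with speed 2):
  Along characteristics $x - 2\tau =$ const, $u$ is constant, so $u(x,\tau) = f(x - 2\tau)$ with $f = u( \cdot , 0)$.
Hence $u(x,\tau) = x - 2 \tau$.
Transform back: $c(x,\tau) = e^{2x}u(x,\tau)$.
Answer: $c(x, \tau) = -2 \tau e^{2 x} + x e^{2 x}$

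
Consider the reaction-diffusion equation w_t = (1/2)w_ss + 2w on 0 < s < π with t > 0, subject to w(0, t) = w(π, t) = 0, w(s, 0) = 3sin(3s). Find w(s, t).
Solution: Substitute w = exp(2t)u.
Then w_t = exp(2t)(u_t + 2u), w_ss = exp(2t)u_ss; substituting and dividing by exp(2t), the lower-order terms cancel: u_t = (1/2)u_ss (standard heat equation).
Data for u: u(s,0) = w(s,0) = 3sin(3s). The boundary conditions carry over: u(0,t) = u(π,t) = 0.
Separating variables: u = Σ c_n exp(-n²t/2) sin(ns). From u(s,0) = 3sin(3s): c_3=3.
So u(s,t) = 3exp(-9t/2)sin(3s), and w(s,t) = exp(2t)u(s,t).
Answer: w(s, t) = 3exp(-5t/2)sin(3s)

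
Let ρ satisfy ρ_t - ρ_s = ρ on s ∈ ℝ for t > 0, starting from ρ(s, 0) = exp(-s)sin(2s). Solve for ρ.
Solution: Substitute ρ = exp(-s)u, i.e. u = exp(s)ρ.
By the product rule, ρ_s = exp(-s)(u_s - u), ρ_t = exp(-s)u_t.
Substituting into the PDE and dividing by exp(-s): u_t - (u_s - u) = u.
The lower-order terms cancel, leaving the standard advection equation u_t - u_s = 0.
Initial data for u: u(s,0) = exp(s)ρ(s,0) = sin(2s).
Solve for u:
  By method of characteristics (waves move left with speed 1):
  Along characteristics s + t = const, u is constant, so u(s,t) = f(s + t) with f = u(·, 0).
Hence u(s,t) = sin(2s + 2t).
Transform back: ρ(s,t) = exp(-s)u(s,t).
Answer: ρ(s, t) = exp(-s)sin(2s + 2t)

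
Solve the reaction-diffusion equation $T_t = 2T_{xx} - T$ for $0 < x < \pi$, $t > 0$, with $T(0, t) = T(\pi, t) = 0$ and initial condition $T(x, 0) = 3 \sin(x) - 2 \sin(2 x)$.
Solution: Substitute $T = e^{-t}u$, i.e. $u = e^{t}T$.
By the product rule, $T_t = e^{-t}(u_t - u)$, $T_{xx} = e^{-t}u_{xx}$.
Substituting into the PDE and dividing by $e^{-t}$: $u_t - u = 2u_{xx} - u$.
The lower-order terms cancel, leaving the standard heat equation $u_t = 2u_{xx}$.
Initial data for $u$: $u(x,0) = T(x,0) = 3 \sin(x) - 2 \sin(2 x)$. The boundary conditions carry over: $u(0,t) = u(\pi,t) = 0$.
Solve for $u$:
  Using separation of variables $u = X(x)G(t)$:
  Eigenfunctions: $\sin(nx)$, $n = 1, 2, 3, \ldots$
  General solution: $u(x, t) = \sum c_n \sin(nx) e^{-2n^2 t}$
  Matching $u(x,0) = 3 \sin(x) - 2 \sin(2 x)$ term by term: $c_1=3, c_2=-2$.
Hence $u(x,t) = 3 e^{-2 t} \sin(x) - 2 e^{-8 t} \sin(2 x)$.
Transform back: $T(x,t) = e^{-t}u(x,t)$.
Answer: $T(x, t) = 3 e^{-3 t} \sin(x) - 2 e^{-9 t} \sin(2 x)$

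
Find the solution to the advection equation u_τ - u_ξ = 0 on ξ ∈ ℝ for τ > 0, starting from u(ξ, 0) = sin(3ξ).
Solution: By characteristics (dξ/dτ = -1), u(ξ,τ) = f(ξ + τ) with f = u(·, 0).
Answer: u(ξ, τ) = sin(3ξ + 3τ)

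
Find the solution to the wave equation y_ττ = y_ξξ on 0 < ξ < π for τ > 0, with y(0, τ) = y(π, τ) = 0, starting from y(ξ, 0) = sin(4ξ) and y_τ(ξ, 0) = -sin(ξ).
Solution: Separating variables: y = Σ [A_n cos(ω_n τ) + B_n sin(ω_n τ)] sin(nξ), ω_n = n. From ICs (B_n = velocity coefficient / ω_n): A_4=1, B_1=-1.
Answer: y(ξ, τ) = -sin(ξ)sin(τ) + sin(4ξ)cos(4τ)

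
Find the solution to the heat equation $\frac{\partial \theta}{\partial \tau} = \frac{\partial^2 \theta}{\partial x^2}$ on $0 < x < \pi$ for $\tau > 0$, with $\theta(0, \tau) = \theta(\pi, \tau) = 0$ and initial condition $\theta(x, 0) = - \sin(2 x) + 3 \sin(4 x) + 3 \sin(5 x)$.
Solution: Using separation of variables $\theta = X(x)G(\tau)$:
Eigenfunctions: $\sin(nx)$, $n = 1, 2, 3, \ldots$
General solution: $\theta(x, \tau) = \sum c_n \sin(nx) e^{-n^2 \tau}$
Matching $\theta(x,0) = - \sin(2 x) + 3 \sin(4 x) + 3 \sin(5 x)$ term by term: $c_2=-1, c_4=3, c_5=3$.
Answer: $\theta(x, \tau) = - e^{-4 \tau} \sin(2 x) + 3 e^{-16 \tau} \sin(4 x) + 3 e^{-25 \tau} \sin(5 x)$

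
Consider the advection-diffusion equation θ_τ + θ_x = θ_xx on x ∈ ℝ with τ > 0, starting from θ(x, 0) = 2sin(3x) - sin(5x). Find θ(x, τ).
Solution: Moving frame: η = x - τ, σ = τ, θ = u(η,σ), so θ_τ = u_σ - u_η and θ_xx = u_ηη.
Hence θ_τ + θ_x = u_σ and the PDE becomes the heat equation u_σ = u_ηη on η ∈ ℝ.
Initial data: u(η,0) = θ(η,0) = 2sin(3η) - sin(5η). Each mode sin(nη) decays as exp(-n²σ) on ℝ, so u(η,σ) = Σ c_n exp(-n²σ) sin(nη) with c_3=2, c_5=-1: u(η,σ) = 2exp(-9σ)sin(3η) - exp(-25σ)sin(5η).
Substituting back: θ(x,τ) = u(x - τ, τ).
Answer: θ(x, τ) = 2exp(-9τ)sin(3x - 3τ) - exp(-25τ)sin(5x - 5τ)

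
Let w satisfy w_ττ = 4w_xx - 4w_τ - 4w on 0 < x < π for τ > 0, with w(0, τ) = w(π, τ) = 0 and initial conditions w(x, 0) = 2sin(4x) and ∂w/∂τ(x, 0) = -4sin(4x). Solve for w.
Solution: Substitute w = exp(-2τ)u.
Then w_τ = exp(-2τ)(u_τ - 2u), w_ττ = exp(-2τ)(u_ττ - 4u_τ + 4u), w_xx = exp(-2τ)u_xx; substituting and dividing by exp(-2τ), the lower-order terms cancel: u_ττ = 4u_xx (standard wave equation).
Data for u: u(x,0) = w(x,0) = 2sin(4x); u_τ(x,0) = w_τ(x,0) + 2w(x,0) = 0. The boundary conditions carry over: u(0,τ) = u(π,τ) = 0.
Separating variables: u = Σ [A_n cos(ω_n τ) + B_n sin(ω_n τ)] sin(nx), ω_n = 2n. From ICs: A_4=2.
So u(x,τ) = 2sin(4x)cos(8τ), and w(x,τ) = exp(-2τ)u(x,τ).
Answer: w(x, τ) = 2exp(-2τ)sin(4x)cos(8τ)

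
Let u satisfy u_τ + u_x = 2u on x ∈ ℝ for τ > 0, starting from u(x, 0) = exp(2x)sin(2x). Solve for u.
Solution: Substitute u = exp(2x)w.
Then u_x = exp(2x)(w_x + 2w), u_τ = exp(2x)w_τ; substituting and dividing by exp(2x), the lower-order terms cancel: w_τ + w_x = 0 (standard advection equation).
Data for w: w(x,0) = exp(-2x)u(x,0) = sin(2x).
By characteristics (dx/dτ = 1), w(x,τ) = f(x - τ) with f = w(·, 0).
So w(x,τ) = sin(2x - 2τ), and u(x,τ) = exp(2x)w(x,τ).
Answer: u(x, τ) = exp(2x)sin(2x - 2τ)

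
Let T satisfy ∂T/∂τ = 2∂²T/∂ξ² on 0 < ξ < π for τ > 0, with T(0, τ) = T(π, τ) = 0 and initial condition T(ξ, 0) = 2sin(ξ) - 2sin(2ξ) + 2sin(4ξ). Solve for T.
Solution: Separating variables: T = Σ c_n exp(-2n²τ) sin(nξ). From T(ξ,0) = 2sin(ξ) - 2sin(2ξ) + 2sin(4ξ): c_1=2, c_2=-2, c_4=2.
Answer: T(ξ, τ) = 2exp(-2τ)sin(ξ) - 2exp(-8τ)sin(2ξ) + 2exp(-32τ)sin(4ξ)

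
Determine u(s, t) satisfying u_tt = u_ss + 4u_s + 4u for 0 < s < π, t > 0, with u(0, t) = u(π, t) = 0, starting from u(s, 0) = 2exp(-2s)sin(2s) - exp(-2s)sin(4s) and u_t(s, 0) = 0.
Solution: Substitute u = exp(-2s)w.
Then u_s = exp(-2s)(w_s - 2w), u_ss = exp(-2s)(w_ss - 4w_s + 4w), u_tt = exp(-2s)w_tt; substituting and dividing by exp(-2s), the lower-order terms cancel: w_tt = w_ss (standard wave equation).
Data for w: w(s,0) = exp(2s)u(s,0) = 2sin(2s) - sin(4s); w_t(s,0) = exp(2s)u_t(s,0) = 0. The boundary conditions carry over: w(0,t) = w(π,t) = 0.
Separating variables: w = Σ [A_n cos(ω_n t) + B_n sin(ω_n t)] sin(ns), ω_n = n. From ICs: A_2=2, A_4=-1.
So w(s,t) = 2sin(2s)cos(2t) - sin(4s)cos(4t), and u(s,t) = exp(-2s)w(s,t).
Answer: u(s, t) = 2exp(-2s)sin(2s)cos(2t) - exp(-2s)sin(4s)cos(4t)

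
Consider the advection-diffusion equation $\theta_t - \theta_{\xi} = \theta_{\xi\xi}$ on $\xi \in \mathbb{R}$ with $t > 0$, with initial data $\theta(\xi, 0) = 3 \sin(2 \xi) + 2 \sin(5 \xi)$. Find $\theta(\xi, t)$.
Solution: Change to a moving frame: let $\eta = \xi + t$, $\sigma = t$ and write $\theta(\xi,t) = u(\eta,\sigma)$.
By the chain rule $\theta_t = u_{\sigma} + u_{\eta}$, $\theta_{\xi} = u_{\eta}$, $\theta_{\xi\xi} = u_{\eta\eta}$.
Then $\theta_t - \theta_{\xi} = u_{\sigma}$: the advection term cancels and the PDE becomes the heat equation $u_{\sigma} = u_{\eta\eta}$ on $\eta \in \mathbb{R}$.
Initial data: $u(\eta,0) = \theta(\eta,0) = 3 \sin(2 \eta) + 2 \sin(5 \eta)$.
On $\eta \in \mathbb{R}$ each mode satisfies $(\sin(n\eta))'' = -n^2 \sin(n\eta)$, so $e^{-n^2\sigma} \sin(n\eta)$ solves the heat equation; by superposition $u(\eta,\sigma) = \sum c_n e^{-n^2\sigma} \sin(n\eta)$.
Reading off the coefficients: $c_2=3, c_5=2$, so $u(\eta,\sigma) = 3 e^{-4 \sigma} \sin(2 \eta) + 2 e^{-25 \sigma} \sin(5 \eta)$.
Substituting back $\eta = \xi + t$, $\sigma = t$: $\theta(\xi,t) = u(\xi + t, t)$.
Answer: $\theta(\xi, t) = 3 e^{-4 t} \sin(2 \xi + 2 t) + 2 e^{-25 t} \sin(5 \xi + 5 t)$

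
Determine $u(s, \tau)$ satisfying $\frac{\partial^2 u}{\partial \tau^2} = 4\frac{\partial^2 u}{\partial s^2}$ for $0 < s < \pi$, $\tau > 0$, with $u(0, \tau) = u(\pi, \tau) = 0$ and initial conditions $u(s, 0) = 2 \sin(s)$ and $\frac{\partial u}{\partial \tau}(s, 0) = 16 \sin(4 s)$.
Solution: Separating variables: $u = \sum [A_n \cos(\omega_n \tau) + B_n \sin(\omega_n \tau)] \sin(ns)$, $\omega_n = 2n$. From ICs ($B_n$ = velocity coefficient / $\omega_n$): $A_1=2, B_4=2$.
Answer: $u(s, \tau) = 2 \sin(8 \tau) \sin(4 s) + 2 \sin(s) \cos(2 \tau)$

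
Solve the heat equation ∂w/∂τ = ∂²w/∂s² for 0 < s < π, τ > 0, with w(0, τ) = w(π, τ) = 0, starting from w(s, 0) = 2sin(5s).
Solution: Separating variables: w = Σ c_n exp(-n²τ) sin(ns). From w(s,0) = 2sin(5s): c_5=2.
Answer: w(s, τ) = 2exp(-25τ)sin(5s)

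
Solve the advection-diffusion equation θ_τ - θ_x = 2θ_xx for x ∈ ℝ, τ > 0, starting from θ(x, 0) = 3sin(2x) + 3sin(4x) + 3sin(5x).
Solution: Change to a moving frame: let η = x + τ, σ = τ and write θ(x,τ) = u(η,σ).
By the chain rule θ_τ = u_σ + u_η, θ_x = u_η, θ_xx = u_ηη.
Then θ_τ - θ_x = u_σ: the advection term cancels and the PDE becomes the heat equation u_σ = 2u_ηη on η ∈ ℝ.
Initial data: u(η,0) = θ(η,0) = 3sin(2η) + 3sin(4η) + 3sin(5η).
On η ∈ ℝ each mode satisfies (sin(nη))″ = -n² sin(nη), so exp(-2n²σ) sin(nη) solves the heat equation; by superposition u(η,σ) = Σ c_n exp(-2n²σ) sin(nη).
Reading off the coefficients: c_2=3, c_4=3, c_5=3, so u(η,σ) = 3exp(-8σ)sin(2η) + 3exp(-32σ)sin(4η) + 3exp(-50σ)sin(5η).
Substituting back η = x + τ, σ = τ: θ(x,τ) = u(x + τ, τ).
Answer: θ(x, τ) = 3exp(-8τ)sin(2x + 2τ) + 3exp(-32τ)sin(4x + 4τ) + 3exp(-50τ)sin(5x + 5τ)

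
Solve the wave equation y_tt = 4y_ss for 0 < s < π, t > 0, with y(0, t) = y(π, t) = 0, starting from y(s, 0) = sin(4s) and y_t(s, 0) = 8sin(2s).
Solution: Using separation of variables y = X(s)T(t):
Eigenfunctions: sin(ns), n = 1, 2, 3, ...
General solution: y(s, t) = Σ [A_n cos(2n t) + B_n sin(2n t)] sin(ns)
From y(s,0) = sin(4s): A_4=1. From y_t(s,0) = 8sin(2s), using y_t(s,0) = Σ ω_n B_n sin(ns) with ω_n = 2n: B_2 = 8/4 = 2.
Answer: y(s, t) = 2sin(2s)sin(4t) + sin(4s)cos(8t)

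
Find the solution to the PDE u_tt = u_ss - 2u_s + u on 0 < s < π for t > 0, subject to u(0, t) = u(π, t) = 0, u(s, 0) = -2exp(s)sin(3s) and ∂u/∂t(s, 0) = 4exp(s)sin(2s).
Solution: Substitute u = exp(s)w, i.e. w = exp(-s)u.
By the product rule, u_s = exp(s)(w_s + w), u_ss = exp(s)(w_ss + 2w_s + w), u_tt = exp(s)w_tt.
Substituting into the PDE and dividing by exp(s): w_tt = (w_ss + 2w_s + w) - 2(w_s + w) + w.
The lower-order terms cancel, leaving the standard wave equation w_tt = w_ss.
Initial data for w: w(s,0) = exp(-s)u(s,0) = -2sin(3s); w_t(s,0) = exp(-s)u_t(s,0) = 4sin(2s). The boundary conditions carry over: w(0,t) = w(π,t) = 0.
Solve for w:
  Using separation of variables w = X(s)T(t):
  Eigenfunctions: sin(ns), n = 1, 2, 3, ...
  General solution: w(s, t) = Σ [A_n cos(n t) + B_n sin(n t)] sin(ns)
  From w(s,0) = -2sin(3s): A_3=-2. From w_t(s,0) = 4sin(2s), using w_t(s,0) = Σ ω_n B_n sin(ns) with ω_n = n: B_2 = 4/2 = 2.
Hence w(s,t) = 2sin(2s)sin(2t) - 2sin(3s)cos(3t).
Transform back: u(s,t) = exp(s)w(s,t).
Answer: u(s, t) = 2exp(s)sin(2s)sin(2t) - 2exp(s)sin(3s)cos(3t)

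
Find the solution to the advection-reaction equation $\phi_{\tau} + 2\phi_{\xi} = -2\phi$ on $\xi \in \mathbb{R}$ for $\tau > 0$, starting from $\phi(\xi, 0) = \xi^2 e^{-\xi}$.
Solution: Substitute $\phi = e^{-\xi}u$, i.e. $u = e^{\xi}\phi$.
By the product rule, $\phi_{\xi} = e^{-\xi}(u_{\xi} - u)$, $\phi_{\tau} = e^{-\xi}u_{\tau}$.
Substituting into the PDE and dividing by $e^{-\xi}$: $u_{\tau} + 2(u_{\xi} - u) = -2u$.
The lower-order terms cancel, leaving the standard advection equation $u_{\tau} + 2u_{\xi} = 0$.
Initial data for $u$: $u(\xi,0) = e^{\xi}\phi(\xi,0) = \xi^2$.
Solve for $u$:
  By method of characteristics (waves move right with speed 2):
  Along characteristics $\xi - 2\tau =$ const, $u$ is constant, so $u(\xi,\tau) = f(\xi - 2\tau)$ with $f = u( \cdot , 0)$.
Hence $u(\xi,\tau) = \xi^2 - 4 \xi \tau + 4 \tau^2$.
Transform back: $\phi(\xi,\tau) = e^{-\xi}u(\xi,\tau)$.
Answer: $\phi(\xi, \tau) = 4 \tau^2 e^{-\xi} - 4 \tau \xi e^{-\xi} + \xi^2 e^{-\xi}$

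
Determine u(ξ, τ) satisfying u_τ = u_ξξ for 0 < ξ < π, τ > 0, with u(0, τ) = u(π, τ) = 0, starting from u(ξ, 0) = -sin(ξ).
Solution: Separating variables: u = Σ c_n exp(-n²τ) sin(nξ). From u(ξ,0) = -sin(ξ): c_1=-1.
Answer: u(ξ, τ) = -exp(-τ)sin(ξ)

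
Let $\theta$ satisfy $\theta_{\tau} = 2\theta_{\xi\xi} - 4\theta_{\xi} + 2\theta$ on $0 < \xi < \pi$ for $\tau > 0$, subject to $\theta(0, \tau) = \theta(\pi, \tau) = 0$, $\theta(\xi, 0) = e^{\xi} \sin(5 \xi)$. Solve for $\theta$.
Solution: Substitute $\theta = e^{\xi}u$.
Then $\theta_{\xi} = e^{\xi}(u_{\xi} + u)$, $\theta_{\xi\xi} = e^{\xi}(u_{\xi\xi} + 2u_{\xi} + u)$, $\theta_{\tau} = e^{\xi}u_{\tau}$; substituting and dividing by $e^{\xi}$, the lower-order terms cancel: $u_{\tau} = 2u_{\xi\xi}$ (standard heat equation).
Data for $u$: $u(\xi,0) = e^{-\xi}\theta(\xi,0) = \sin(5 \xi)$. The boundary conditions carry over: $u(0,\tau) = u(\pi,\tau) = 0$.
Separating variables: $u = \sum c_n e^{-2n^2\tau} \sin(n\xi)$. From $u(\xi,0) = \sin(5 \xi)$: $c_5=1$.
So $u(\xi,\tau) = e^{-50 \tau} \sin(5 \xi)$, and $\theta(\xi,\tau) = e^{\xi}u(\xi,\tau)$.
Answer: $\theta(\xi, \tau) = e^{-50 \tau} e^{\xi} \sin(5 \xi)$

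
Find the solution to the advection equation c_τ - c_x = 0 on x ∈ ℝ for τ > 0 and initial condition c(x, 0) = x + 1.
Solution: By characteristics (dx/dτ = -1), c(x,τ) = f(x + τ) with f = c(·, 0).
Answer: c(x, τ) = x + τ + 1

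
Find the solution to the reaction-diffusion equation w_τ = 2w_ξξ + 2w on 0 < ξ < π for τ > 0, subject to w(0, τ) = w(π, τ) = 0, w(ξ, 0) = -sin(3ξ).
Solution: Substitute w = exp(2τ)u, i.e. u = exp(-2τ)w.
By the product rule, w_τ = exp(2τ)(u_τ + 2u), w_ξξ = exp(2τ)u_ξξ.
Substituting into the PDE and dividing by exp(2τ): u_τ + 2u = 2u_ξξ + 2u.
The lower-order terms cancel, leaving the standard heat equation u_τ = 2u_ξξ.
Initial data for u: u(ξ,0) = w(ξ,0) = -sin(3ξ). The boundary conditions carry over: u(0,τ) = u(π,τ) = 0.
Solve for u:
  Using separation of variables u = X(ξ)T(τ):
  Eigenfunctions: sin(nξ), n = 1, 2, 3, ...
  General solution: u(ξ, τ) = Σ c_n sin(nξ) exp(-2n² τ)
  Matching u(ξ,0) = -sin(3ξ) term by term: c_3=-1.
Hence u(ξ,τ) = -exp(-18τ)sin(3ξ).
Transform back: w(ξ,τ) = exp(2τ)u(ξ,τ).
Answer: w(ξ, τ) = -exp(-16τ)sin(3ξ)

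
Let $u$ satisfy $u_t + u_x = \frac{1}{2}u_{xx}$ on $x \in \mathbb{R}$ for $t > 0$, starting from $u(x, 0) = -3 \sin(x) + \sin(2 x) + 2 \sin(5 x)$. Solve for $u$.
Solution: Change to a moving frame: let $\eta = x - t$, $\sigma = t$ and write $u(x,t) = w(\eta,\sigma)$.
By the chain rule $u_t = w_{\sigma} - w_{\eta}$, $u_x = w_{\eta}$, $u_{xx} = w_{\eta\eta}$.
Then $u_t + u_x = w_{\sigma}$: the advection term cancels and the PDE becomes the heat equation $w_{\sigma} = \frac{1}{2}w_{\eta\eta}$ on $\eta \in \mathbb{R}$.
Initial data: $w(\eta,0) = u(\eta,0) = -3 \sin(\eta) + \sin(2 \eta) + 2 \sin(5 \eta)$.
On $\eta \in \mathbb{R}$ each mode satisfies $(\sin(n\eta))'' = -n^2 \sin(n\eta)$, so $e^{-n^2\sigma/2} \sin(n\eta)$ solves the heat equation; by superposition $w(\eta,\sigma) = \sum c_n e^{-n^2\sigma/2} \sin(n\eta)$.
Reading off the coefficients: $c_1=-3, c_2=1, c_5=2$, so $w(\eta,\sigma) = e^{-2 \sigma} \sin(2 \eta) - 3 e^{-\sigma/2} \sin(\eta) + 2 e^{-25 \sigma/2} \sin(5 \eta)$.
Substituting back $\eta = x - t$, $\sigma = t$: $u(x,t) = w(x - t, t)$.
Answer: $u(x, t) = - e^{-2 t} \sin(2 t - 2 x) + 3 e^{-t/2} \sin(t - x) - 2 e^{-25 t/2} \sin(5 t - 5 x)$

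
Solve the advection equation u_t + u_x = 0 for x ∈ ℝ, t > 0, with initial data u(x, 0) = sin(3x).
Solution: By method of characteristics (waves move right with speed 1):
Along characteristics x - t = const, u is constant, so u(x,t) = f(x - t) with f = u(·, 0).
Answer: u(x, t) = -sin(3t - 3x)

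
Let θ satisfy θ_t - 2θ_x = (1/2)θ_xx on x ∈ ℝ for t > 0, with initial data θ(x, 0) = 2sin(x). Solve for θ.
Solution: Change to a moving frame: let η = x + 2t, σ = t and write θ(x,t) = u(η,σ).
By the chain rule θ_t = u_σ + 2u_η, θ_x = u_η, θ_xx = u_ηη.
Then θ_t - 2θ_x = u_σ: the advection term cancels and the PDE becomes the heat equation u_σ = (1/2)u_ηη on η ∈ ℝ.
Initial data: u(η,0) = θ(η,0) = 2sin(η).
On η ∈ ℝ each mode satisfies (sin(nη))″ = -n² sin(nη), so exp(-n²σ/2) sin(nη) solves the heat equation; by superposition u(η,σ) = Σ c_n exp(-n²σ/2) sin(nη).
Reading off the coefficients: c_1=2, so u(η,σ) = 2exp(-σ/2)sin(η).
Substituting back η = x + 2t, σ = t: θ(x,t) = u(x + 2t, t).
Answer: θ(x, t) = 2exp(-t/2)sin(2t + x)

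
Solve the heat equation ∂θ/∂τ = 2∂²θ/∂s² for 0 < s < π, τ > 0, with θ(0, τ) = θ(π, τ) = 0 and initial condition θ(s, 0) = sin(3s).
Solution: Using separation of variables θ = X(s)G(τ):
Eigenfunctions: sin(ns), n = 1, 2, 3, ...
General solution: θ(s, τ) = Σ c_n sin(ns) exp(-2n² τ)
Matching θ(s,0) = sin(3s) term by term: c_3=1.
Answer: θ(s, τ) = exp(-18τ)sin(3s)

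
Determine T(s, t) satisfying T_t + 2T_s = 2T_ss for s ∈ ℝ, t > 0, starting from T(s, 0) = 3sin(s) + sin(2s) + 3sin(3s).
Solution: Change to a moving frame: let η = s - 2t, σ = t and write T(s,t) = u(η,σ).
By the chain rule T_t = u_σ - 2u_η, T_s = u_η, T_ss = u_ηη.
Then T_t + 2T_s = u_σ: the advection term cancels and the PDE becomes the heat equation u_σ = 2u_ηη on η ∈ ℝ.
Initial data: u(η,0) = T(η,0) = 3sin(η) + sin(2η) + 3sin(3η).
On η ∈ ℝ each mode satisfies (sin(nη))″ = -n² sin(nη), so exp(-2n²σ) sin(nη) solves the heat equation; by superposition u(η,σ) = Σ c_n exp(-2n²σ) sin(nη).
Reading off the coefficients: c_1=3, c_2=1, c_3=3, so u(η,σ) = 3exp(-2σ)sin(η) + exp(-8σ)sin(2η) + 3exp(-18σ)sin(3η).
Substituting back η = s - 2t, σ = t: T(s,t) = u(s - 2t, t).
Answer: T(s, t) = 3exp(-2t)sin(s - 2t) + exp(-8t)sin(2s - 4t) + 3exp(-18t)sin(3s - 6t)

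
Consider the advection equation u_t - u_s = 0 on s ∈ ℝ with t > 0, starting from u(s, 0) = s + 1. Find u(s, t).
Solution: By characteristics (ds/dt = -1), u(s,t) = f(s + t) with f = u(·, 0).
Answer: u(s, t) = s + t + 1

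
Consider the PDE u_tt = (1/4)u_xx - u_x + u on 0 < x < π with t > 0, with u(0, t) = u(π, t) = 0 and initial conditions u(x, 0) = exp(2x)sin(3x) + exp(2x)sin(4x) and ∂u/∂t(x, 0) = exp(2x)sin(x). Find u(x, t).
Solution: Substitute u = exp(2x)w.
Then u_x = exp(2x)(w_x + 2w), u_xx = exp(2x)(w_xx + 4w_x + 4w), u_tt = exp(2x)w_tt; substituting and dividing by exp(2x), the lower-order terms cancel: w_tt = (1/4)w_xx (standard wave equation).
Data for w: w(x,0) = exp(-2x)u(x,0) = sin(3x) + sin(4x); w_t(x,0) = exp(-2x)u_t(x,0) = sin(x). The boundary conditions carry over: w(0,t) = w(π,t) = 0.
Separating variables: w = Σ [A_n cos(ω_n t) + B_n sin(ω_n t)] sin(nx), ω_n = n/2. From ICs (B_n = velocity coefficient / ω_n): A_3=1, A_4=1, B_1=2.
So w(x,t) = 2sin(t/2)sin(x) + sin(3x)cos(3t/2) + sin(4x)cos(2t), and u(x,t) = exp(2x)w(x,t).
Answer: u(x, t) = 2exp(2x)sin(t/2)sin(x) + exp(2x)sin(3x)cos(3t/2) + exp(2x)sin(4x)cos(2t)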